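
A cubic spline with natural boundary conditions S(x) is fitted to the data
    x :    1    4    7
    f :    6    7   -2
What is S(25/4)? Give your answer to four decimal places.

0.8359

Put σ_i = S'' at the i-th knot. Here h = (3, 3) and Δ = (1/3, -3), so the interior equations h_(i-1)·σ_(i-1) + 2(h_(i-1)+h_i)·σ_i + h_i·σ_(i+1) = 6(Δ_i − Δ_(i-1)) read
  3·σ_0 + 12·σ_1 + 3·σ_2 = 6(Δ_1 - Δ_0) = -20
Natural end conditions: σ_0 = σ_2 = 0.
Solving the tridiagonal system: σ_0 = 0, σ_1 = -5/3, σ_2 = 0.
On [4, 7], S(x) = 7 - 4/3·(x - 4) - 5/6·(x - 4)² + 5/54·(x - 4)³.
With (x - 4) = 9/4: S(25/4) = 107/128.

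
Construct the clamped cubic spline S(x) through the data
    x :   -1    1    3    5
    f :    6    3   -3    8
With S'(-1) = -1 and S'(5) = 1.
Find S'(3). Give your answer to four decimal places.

2.5667

Put M_i = S'' at the i-th knot. Here h = (2, 2, 2) and Δ = (-3/2, -3, 11/2), so the interior equations h_(i-1)·M_(i-1) + 2(h_(i-1)+h_i)·M_i + h_i·M_(i+1) = 6(Δ_i − Δ_(i-1)) read
  2·M_0 + 8·M_1 + 2·M_2 = 6(Δ_1 - Δ_0) = -9
  2·M_1 + 8·M_2 + 2·M_3 = 6(Δ_2 - Δ_1) = 51
Clamped end conditions give two more equations: 2h_0·M_0 + h_0·M_1 = 6(Δ_0 - S'(-1)) = -3 and h_2·M_2 + 2h_2·M_3 = 6(S'(5) - Δ_2) = -27.
Hence M_0 = 19/15, M_1 = -121/30, M_2 = 311/30, M_3 = -179/15.
On [3, 5], S'(x) = b_2 + 2c_2·(x - 3) + 3d_2·(x - 3)² with b_2 = Δ_2 - h_2(2M_2 + M_3)/6 = 77/30, c_2 = M_2/2 = 311/60, d_2 = (M_3 - M_2)/(6h_2) = -223/120. So S'(3) = 77/30.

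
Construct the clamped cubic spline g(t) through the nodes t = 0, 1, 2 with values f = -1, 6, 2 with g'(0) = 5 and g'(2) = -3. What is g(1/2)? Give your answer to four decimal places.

2.9063

Let σ_i = g''(x_i). Step sizes h_i = 1, 1; slopes of the chords Δ_i = (y_(i+1) - y_i)/h_i = 7, -4.
  1·σ_0 + 4·σ_1 + 1·σ_2 = 6(Δ_1 - Δ_0) = -66
Clamped end conditions give two more equations: 2h_0·σ_0 + h_0·σ_1 = 6(Δ_0 - g'(0)) = 12 and h_1·σ_1 + 2h_1·σ_2 = 6(g'(2) - Δ_1) = 6.
Solving the tridiagonal system: σ_0 = 37/2, σ_1 = -25, σ_2 = 31/2.
On [0, 1], g(t) = -1 + 5·t + 37/4·t² - 29/4·t³.
With t = 1/2: g(1/2) = 93/32.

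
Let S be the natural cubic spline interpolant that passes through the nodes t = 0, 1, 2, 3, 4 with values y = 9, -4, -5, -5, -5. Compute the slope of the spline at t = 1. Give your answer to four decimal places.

With M_i denoting the second derivative at x_i, h_i = 1, 1, 1, 1, and Δ_i = (y_(i+1) − y_i)/h_i = -13, -1, 0, 0:
  1·M_0 + 4·M_1 + 1·M_2 = 6(Δ_1 - Δ_0) = 72
  1·M_1 + 4·M_2 + 1·M_3 = 6(Δ_2 - Δ_1) = 6
  1·M_2 + 4·M_3 + 1·M_4 = 6(Δ_3 - Δ_2) = 0
Natural end conditions: M_0 = M_4 = 0.
Solving: M_0 = 0, M_1 = 132/7, M_2 = -24/7, M_3 = 6/7, M_4 = 0.
On [1, 2], S'(t) = b_1 + 2c_1·(t - 1) + 3d_1·(t - 1)² with b_1 = Δ_1 - h_1(2M_1 + M_2)/6 = -47/7, c_1 = M_1/2 = 66/7, d_1 = (M_2 - M_1)/(6h_1) = -26/7. So S'(1) = -47/7.

-6.7143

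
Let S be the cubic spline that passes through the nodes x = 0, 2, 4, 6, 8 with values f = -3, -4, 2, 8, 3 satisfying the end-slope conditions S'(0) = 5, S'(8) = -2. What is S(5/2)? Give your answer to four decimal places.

-3.6602

With M_i denoting the second derivative at x_i, h_i = 2, 2, 2, 2, and Δ_i = (y_(i+1) − y_i)/h_i = -1/2, 3, 3, -5/2:
  2·M_0 + 8·M_1 + 2·M_2 = 6(Δ_1 - Δ_0) = 21
  2·M_1 + 8·M_2 + 2·M_3 = 6(Δ_2 - Δ_1) = 0
  2·M_2 + 8·M_3 + 2·M_4 = 6(Δ_3 - Δ_2) = -33
Clamped end conditions give two more equations: 2h_0·M_0 + h_0·M_1 = 6(Δ_0 - S'(0)) = -33 and h_3·M_3 + 2h_3·M_4 = 6(S'(8) - Δ_3) = 3.
Solving: M_0 = -613/56, M_1 = 151/28, M_2 = -1/8, M_3 = -137/28, M_4 = 179/56.
On [2, 4], S(x) = -4 - 31/56·(x - 2) + 151/56·(x - 2)² - 103/224·(x - 2)³.
With (x - 2) = 1/2: S(5/2) = -937/256.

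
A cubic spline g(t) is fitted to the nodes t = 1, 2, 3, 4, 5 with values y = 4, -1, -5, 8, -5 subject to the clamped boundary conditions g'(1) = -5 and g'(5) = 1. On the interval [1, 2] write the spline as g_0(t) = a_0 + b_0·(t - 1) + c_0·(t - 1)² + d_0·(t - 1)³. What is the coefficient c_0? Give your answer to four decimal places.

2.8393

Put σ_i = g'' at the i-th knot. Here h = (1, 1, 1, 1) and Δ = (-5, -4, 13, -13), so the interior equations h_(i-1)·σ_(i-1) + 2(h_(i-1)+h_i)·σ_i + h_i·σ_(i+1) = 6(Δ_i − Δ_(i-1)) read
  1·σ_0 + 4·σ_1 + 1·σ_2 = 6(Δ_1 - Δ_0) = 6
  1·σ_1 + 4·σ_2 + 1·σ_3 = 6(Δ_2 - Δ_1) = 102
  1·σ_2 + 4·σ_3 + 1·σ_4 = 6(Δ_3 - Δ_2) = -156
Clamped end conditions give two more equations: 2h_0·σ_0 + h_0·σ_1 = 6(Δ_0 - g'(1)) = 0 and h_3·σ_3 + 2h_3·σ_4 = 6(g'(5) - Δ_3) = 84.
Solving the tridiagonal system: σ_0 = 159/28, σ_1 = -159/14, σ_2 = 183/4, σ_3 = -975/14, σ_4 = 2151/28.
On [1, 2], with g_0(t) = a_0 + b_0·(t - 1) + c_0·(t - 1)² + d_0·(t - 1)³: c_0 = σ_0/2 = 159/56, d_0 = (σ_1 - σ_0)/(6h_0) = -159/56, b_0 = Δ_0 - h_0(2σ_0 + σ_1)/6 = -5.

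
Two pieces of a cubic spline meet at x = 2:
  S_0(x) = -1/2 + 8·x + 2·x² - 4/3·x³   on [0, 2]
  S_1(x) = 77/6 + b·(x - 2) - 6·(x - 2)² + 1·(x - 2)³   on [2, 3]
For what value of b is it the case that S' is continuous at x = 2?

0

S_0'(x) = 8 + 4·x - 4·x², so S_0'(2) = 0. On the right, S_1'(2) = b, so b = 0.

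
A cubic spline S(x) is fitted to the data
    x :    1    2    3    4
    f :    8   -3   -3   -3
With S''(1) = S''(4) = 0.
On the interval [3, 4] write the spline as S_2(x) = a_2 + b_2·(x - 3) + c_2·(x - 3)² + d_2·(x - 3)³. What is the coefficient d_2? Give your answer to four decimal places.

0.7333

With σ_i denoting the second derivative at x_i, h_i = 1, 1, 1, and Δ_i = (y_(i+1) − y_i)/h_i = -11, 0, 0:
  1·σ_0 + 4·σ_1 + 1·σ_2 = 6(Δ_1 - Δ_0) = 66
  1·σ_1 + 4·σ_2 + 1·σ_3 = 6(Δ_2 - Δ_1) = 0
Natural end conditions: σ_0 = σ_3 = 0.
Forward elimination and back-substitution give σ_0 = 0, σ_1 = 88/5, σ_2 = -22/5, σ_3 = 0.
On [3, 4], with S_2(x) = a_2 + b_2·(x - 3) + c_2·(x - 3)² + d_2·(x - 3)³: c_2 = σ_2/2 = -11/5, d_2 = (σ_3 - σ_2)/(6h_2) = 11/15, b_2 = Δ_2 - h_2(2σ_2 + σ_3)/6 = 22/15.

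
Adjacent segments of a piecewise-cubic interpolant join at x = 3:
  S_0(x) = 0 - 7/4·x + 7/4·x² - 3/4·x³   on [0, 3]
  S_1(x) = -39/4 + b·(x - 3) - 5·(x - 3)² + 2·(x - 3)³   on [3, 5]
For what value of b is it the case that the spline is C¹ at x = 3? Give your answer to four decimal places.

-11.5000

S_0'(x) = -7/4 + 7/2·x - 9/4·x², so S_0'(3) = -23/2. On the right, S_1'(3) = b, so b = -23/2.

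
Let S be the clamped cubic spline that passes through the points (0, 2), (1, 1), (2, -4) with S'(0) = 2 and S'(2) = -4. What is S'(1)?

Let M_i = S''(x_i). Step sizes h_i = 1, 1; slopes of the chords Δ_i = (y_(i+1) - y_i)/h_i = -1, -5.
  1·M_0 + 4·M_1 + 1·M_2 = 6(Δ_1 - Δ_0) = -24
Clamped end conditions give two more equations: 2h_0·M_0 + h_0·M_1 = 6(Δ_0 - S'(0)) = -18 and h_1·M_1 + 2h_1·M_2 = 6(S'(2) - Δ_1) = 6.
Hence M_0 = -6, M_1 = -6, M_2 = 6.
On [1, 2], S'(x) = b_1 + 2c_1·(x - 1) + 3d_1·(x - 1)² with b_1 = Δ_1 - h_1(2M_1 + M_2)/6 = -4, c_1 = M_1/2 = -3, d_1 = (M_2 - M_1)/(6h_1) = 2. So S'(1) = -4.

-4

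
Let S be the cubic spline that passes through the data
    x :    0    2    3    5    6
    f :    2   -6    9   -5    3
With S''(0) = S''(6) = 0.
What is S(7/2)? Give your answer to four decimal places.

Put M_i = S'' at the i-th knot. Here h = (2, 1, 2, 1) and Δ = (-4, 15, -7, 8), so the interior equations h_(i-1)·M_(i-1) + 2(h_(i-1)+h_i)·M_i + h_i·M_(i+1) = 6(Δ_i − Δ_(i-1)) read
  2·M_0 + 6·M_1 + 1·M_2 = 6(Δ_1 - Δ_0) = 114
  1·M_1 + 6·M_2 + 2·M_3 = 6(Δ_2 - Δ_1) = -132
  2·M_2 + 6·M_3 + 1·M_4 = 6(Δ_3 - Δ_2) = 90
Natural end conditions: M_0 = M_4 = 0.
Solving: M_0 = 0, M_1 = 770/31, M_2 = -1086/31, M_3 = 827/31, M_4 = 0.
On [3, 5], S(x) = 9 + 694/93·(x - 3) - 543/31·(x - 3)² + 1913/372·(x - 3)³.
With (x - 3) = 1/2: S(7/2) = 8923/992.

8.9950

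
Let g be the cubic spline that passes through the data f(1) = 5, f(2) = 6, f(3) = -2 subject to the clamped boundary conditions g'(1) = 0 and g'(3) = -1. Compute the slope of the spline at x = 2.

-5

Write m_i for g''(x_i). With h_i = 1, 1 and divided differences Δ_i = 1, -8, the continuity of g' gives the tridiagonal system
  1·m_0 + 4·m_1 + 1·m_2 = 6(Δ_1 - Δ_0) = -54
Clamped end conditions give two more equations: 2h_0·m_0 + h_0·m_1 = 6(Δ_0 - g'(1)) = 6 and h_1·m_1 + 2h_1·m_2 = 6(g'(3) - Δ_1) = 42.
Solving: m_0 = 16, m_1 = -26, m_2 = 34.
On [2, 3], g'(x) = b_1 + 2c_1·(x - 2) + 3d_1·(x - 2)² with b_1 = Δ_1 - h_1(2m_1 + m_2)/6 = -5, c_1 = m_1/2 = -13, d_1 = (m_2 - m_1)/(6h_1) = 10. So g'(2) = -5.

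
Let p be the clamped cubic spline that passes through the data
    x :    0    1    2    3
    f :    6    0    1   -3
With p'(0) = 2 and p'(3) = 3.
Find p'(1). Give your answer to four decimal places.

Put m_i = p'' at the i-th knot. Here h = (1, 1, 1) and Δ = (-6, 1, -4), so the interior equations h_(i-1)·m_(i-1) + 2(h_(i-1)+h_i)·m_i + h_i·m_(i+1) = 6(Δ_i − Δ_(i-1)) read
  1·m_0 + 4·m_1 + 1·m_2 = 6(Δ_1 - Δ_0) = 42
  1·m_1 + 4·m_2 + 1·m_3 = 6(Δ_2 - Δ_1) = -30
Clamped end conditions give two more equations: 2h_0·m_0 + h_0·m_1 = 6(Δ_0 - p'(0)) = -48 and h_2·m_2 + 2h_2·m_3 = 6(p'(3) - Δ_2) = 42.
Hence m_0 = -548/15, m_1 = 376/15, m_2 = -326/15, m_3 = 478/15.
On [1, 2], p'(x) = b_1 + 2c_1·(x - 1) + 3d_1·(x - 1)² with b_1 = Δ_1 - h_1(2m_1 + m_2)/6 = -56/15, c_1 = m_1/2 = 188/15, d_1 = (m_2 - m_1)/(6h_1) = -39/5. So p'(1) = -56/15.

-3.7333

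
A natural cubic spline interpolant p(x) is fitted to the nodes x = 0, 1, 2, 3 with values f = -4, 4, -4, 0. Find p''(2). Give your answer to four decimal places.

25.6000

With σ_i denoting the second derivative at x_i, h_i = 1, 1, 1, and Δ_i = (y_(i+1) − y_i)/h_i = 8, -8, 4:
  1·σ_0 + 4·σ_1 + 1·σ_2 = 6(Δ_1 - Δ_0) = -96
  1·σ_1 + 4·σ_2 + 1·σ_3 = 6(Δ_2 - Δ_1) = 72
Natural end conditions: σ_0 = σ_3 = 0.
Solving the tridiagonal system: σ_0 = 0, σ_1 = -152/5, σ_2 = 128/5, σ_3 = 0.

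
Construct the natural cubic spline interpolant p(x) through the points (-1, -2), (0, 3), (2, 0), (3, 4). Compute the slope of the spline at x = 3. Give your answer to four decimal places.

Write M_i for p''(x_i). With h_i = 1, 2, 1 and divided differences Δ_i = 5, -3/2, 4, the continuity of p' gives the tridiagonal system
  1·M_0 + 6·M_1 + 2·M_2 = 6(Δ_1 - Δ_0) = -39
  2·M_1 + 6·M_2 + 1·M_3 = 6(Δ_2 - Δ_1) = 33
Natural end conditions: M_0 = M_3 = 0.
Hence M_0 = 0, M_1 = -75/8, M_2 = 69/8, M_3 = 0.
On [2, 3], p'(x) = b_2 + 2c_2·(x - 2) + 3d_2·(x - 2)² with b_2 = Δ_2 - h_2(2M_2 + M_3)/6 = 9/8, c_2 = M_2/2 = 69/16, d_2 = (M_3 - M_2)/(6h_2) = -23/16. So p'(3) = 87/16.

5.4375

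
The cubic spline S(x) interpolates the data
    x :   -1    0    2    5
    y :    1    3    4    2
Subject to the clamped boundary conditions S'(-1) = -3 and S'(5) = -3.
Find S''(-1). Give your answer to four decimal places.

Write m_i for S''(x_i). With h_i = 1, 2, 3 and divided differences Δ_i = 2, 1/2, -2/3, the continuity of S' gives the tridiagonal system
  1·m_0 + 6·m_1 + 2·m_2 = 6(Δ_1 - Δ_0) = -9
  2·m_1 + 10·m_2 + 3·m_3 = 6(Δ_2 - Δ_1) = -7
Clamped end conditions give two more equations: 2h_0·m_0 + h_0·m_1 = 6(Δ_0 - S'(-1)) = 30 and h_2·m_2 + 2h_2·m_3 = 6(S'(5) - Δ_2) = -14.
Hence m_0 = 991/57, m_1 = -272/57, m_2 = 64/57, m_3 = -55/19.

17.3860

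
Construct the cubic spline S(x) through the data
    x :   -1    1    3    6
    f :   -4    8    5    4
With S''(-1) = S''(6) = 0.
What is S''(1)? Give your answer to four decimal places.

With M_i denoting the second derivative at x_i, h_i = 2, 2, 3, and Δ_i = (y_(i+1) − y_i)/h_i = 6, -3/2, -1/3:
  2·M_0 + 8·M_1 + 2·M_2 = 6(Δ_1 - Δ_0) = -45
  2·M_1 + 10·M_2 + 3·M_3 = 6(Δ_2 - Δ_1) = 7
Natural end conditions: M_0 = M_3 = 0.
Solving the tridiagonal system: M_0 = 0, M_1 = -116/19, M_2 = 73/38, M_3 = 0.

-6.1053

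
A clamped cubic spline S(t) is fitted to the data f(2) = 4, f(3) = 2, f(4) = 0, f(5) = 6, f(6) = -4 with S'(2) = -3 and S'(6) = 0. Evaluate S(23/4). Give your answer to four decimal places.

-2.6359

Write M_i for S''(x_i). With h_i = 1, 1, 1, 1 and divided differences Δ_i = -2, -2, 6, -10, the continuity of S' gives the tridiagonal system
  1·M_0 + 4·M_1 + 1·M_2 = 6(Δ_1 - Δ_0) = 0
  1·M_1 + 4·M_2 + 1·M_3 = 6(Δ_2 - Δ_1) = 48
  1·M_2 + 4·M_3 + 1·M_4 = 6(Δ_3 - Δ_2) = -96
Clamped end conditions give two more equations: 2h_0·M_0 + h_0·M_1 = 6(Δ_0 - S'(2)) = 6 and h_3·M_3 + 2h_3·M_4 = 6(S'(6) - Δ_3) = 60.
Forward elimination and back-substitution give M_0 = 195/28, M_1 = -111/14, M_2 = 99/4, M_3 = -603/14, M_4 = 1443/28.
On [5, 6], S(t) = 6 - 237/56·(t - 5) - 603/28·(t - 5)² + 883/56·(t - 5)³.
With (t - 5) = 3/4: S(23/4) = -9447/3584.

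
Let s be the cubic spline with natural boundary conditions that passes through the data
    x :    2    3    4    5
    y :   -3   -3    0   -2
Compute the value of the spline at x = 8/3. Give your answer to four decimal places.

-3.4198

Put σ_i = s'' at the i-th knot. Here h = (1, 1, 1) and Δ = (0, 3, -2), so the interior equations h_(i-1)·σ_(i-1) + 2(h_(i-1)+h_i)·σ_i + h_i·σ_(i+1) = 6(Δ_i − Δ_(i-1)) read
  1·σ_0 + 4·σ_1 + 1·σ_2 = 6(Δ_1 - Δ_0) = 18
  1·σ_1 + 4·σ_2 + 1·σ_3 = 6(Δ_2 - Δ_1) = -30
Natural end conditions: σ_0 = σ_3 = 0.
Solving the tridiagonal system: σ_0 = 0, σ_1 = 34/5, σ_2 = -46/5, σ_3 = 0.
On [2, 3], s(x) = -3 - 17/15·(x - 2) + 0·(x - 2)² + 17/15·(x - 2)³.
With (x - 2) = 2/3: s(8/3) = -277/81.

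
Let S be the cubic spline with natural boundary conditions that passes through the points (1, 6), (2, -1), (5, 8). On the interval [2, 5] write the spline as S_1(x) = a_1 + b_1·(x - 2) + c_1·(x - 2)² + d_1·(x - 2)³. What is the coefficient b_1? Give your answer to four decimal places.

Let M_i = S''(x_i). Step sizes h_i = 1, 3; slopes of the chords Δ_i = (y_(i+1) - y_i)/h_i = -7, 3.
  1·M_0 + 8·M_1 + 3·M_2 = 6(Δ_1 - Δ_0) = 60
Natural end conditions: M_0 = M_2 = 0.
Forward elimination and back-substitution give M_0 = 0, M_1 = 15/2, M_2 = 0.
On [2, 5], with S_1(x) = a_1 + b_1·(x - 2) + c_1·(x - 2)² + d_1·(x - 2)³: c_1 = M_1/2 = 15/4, d_1 = (M_2 - M_1)/(6h_1) = -5/12, b_1 = Δ_1 - h_1(2M_1 + M_2)/6 = -9/2.

-4.5000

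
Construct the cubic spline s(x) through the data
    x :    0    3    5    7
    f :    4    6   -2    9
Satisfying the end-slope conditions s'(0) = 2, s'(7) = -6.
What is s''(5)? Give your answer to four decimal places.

14.8784

With M_i denoting the second derivative at x_i, h_i = 3, 2, 2, and Δ_i = (y_(i+1) − y_i)/h_i = 2/3, -4, 11/2:
  3·M_0 + 10·M_1 + 2·M_2 = 6(Δ_1 - Δ_0) = -28
  2·M_1 + 8·M_2 + 2·M_3 = 6(Δ_2 - Δ_1) = 57
Clamped end conditions give two more equations: 2h_0·M_0 + h_0·M_1 = 6(Δ_0 - s'(0)) = -8 and h_2·M_2 + 2h_2·M_3 = 6(s'(7) - Δ_2) = -69.
Forward elimination and back-substitution give M_0 = 203/111, M_1 = -234/37, M_2 = 1101/74, M_3 = -1827/74.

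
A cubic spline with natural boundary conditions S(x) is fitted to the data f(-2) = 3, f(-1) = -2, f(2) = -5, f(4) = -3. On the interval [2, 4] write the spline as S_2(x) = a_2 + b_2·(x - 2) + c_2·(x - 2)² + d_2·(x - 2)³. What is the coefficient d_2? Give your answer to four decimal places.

Let M_i = S''(x_i). Step sizes h_i = 1, 3, 2; slopes of the chords Δ_i = (y_(i+1) - y_i)/h_i = -5, -1, 1.
  1·M_0 + 8·M_1 + 3·M_2 = 6(Δ_1 - Δ_0) = 24
  3·M_1 + 10·M_2 + 2·M_3 = 6(Δ_2 - Δ_1) = 12
Natural end conditions: M_0 = M_3 = 0.
Solving the tridiagonal system: M_0 = 0, M_1 = 204/71, M_2 = 24/71, M_3 = 0.
On [2, 4], with S_2(x) = a_2 + b_2·(x - 2) + c_2·(x - 2)² + d_2·(x - 2)³: c_2 = M_2/2 = 12/71, d_2 = (M_3 - M_2)/(6h_2) = -2/71, b_2 = Δ_2 - h_2(2M_2 + M_3)/6 = 55/71.

-0.0282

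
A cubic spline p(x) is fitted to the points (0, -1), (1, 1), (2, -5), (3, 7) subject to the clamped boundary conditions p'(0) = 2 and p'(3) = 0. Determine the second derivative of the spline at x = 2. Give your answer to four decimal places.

Write m_i for p''(x_i). With h_i = 1, 1, 1 and divided differences Δ_i = 2, -6, 12, the continuity of p' gives the tridiagonal system
  1·m_0 + 4·m_1 + 1·m_2 = 6(Δ_1 - Δ_0) = -48
  1·m_1 + 4·m_2 + 1·m_3 = 6(Δ_2 - Δ_1) = 108
Clamped end conditions give two more equations: 2h_0·m_0 + h_0·m_1 = 6(Δ_0 - p'(0)) = 0 and h_2·m_2 + 2h_2·m_3 = 6(p'(3) - Δ_2) = -72.
Forward elimination and back-substitution give m_0 = 208/15, m_1 = -416/15, m_2 = 736/15, m_3 = -908/15.

49.0667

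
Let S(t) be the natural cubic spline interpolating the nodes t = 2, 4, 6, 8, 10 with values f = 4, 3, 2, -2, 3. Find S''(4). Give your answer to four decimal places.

0.5625

Let σ_i = S''(x_i). Step sizes h_i = 2, 2, 2, 2; slopes of the chords Δ_i = (y_(i+1) - y_i)/h_i = -1/2, -1/2, -2, 5/2.
  2·σ_0 + 8·σ_1 + 2·σ_2 = 6(Δ_1 - Δ_0) = 0
  2·σ_1 + 8·σ_2 + 2·σ_3 = 6(Δ_2 - Δ_1) = -9
  2·σ_2 + 8·σ_3 + 2·σ_4 = 6(Δ_3 - Δ_2) = 27
Natural end conditions: σ_0 = σ_4 = 0.
Solving: σ_0 = 0, σ_1 = 9/16, σ_2 = -9/4, σ_3 = 63/16, σ_4 = 0.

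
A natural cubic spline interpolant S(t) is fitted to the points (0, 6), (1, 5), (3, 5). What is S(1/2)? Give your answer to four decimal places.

5.4375

Write σ_i for S''(x_i). With h_i = 1, 2 and divided differences Δ_i = -1, 0, the continuity of S' gives the tridiagonal system
  1·σ_0 + 6·σ_1 + 2·σ_2 = 6(Δ_1 - Δ_0) = 6
Natural end conditions: σ_0 = σ_2 = 0.
Hence σ_0 = 0, σ_1 = 1, σ_2 = 0.
On [0, 1], S(t) = 6 - 7/6·t + 0·t² + 1/6·t³.
With t = 1/2: S(1/2) = 87/16.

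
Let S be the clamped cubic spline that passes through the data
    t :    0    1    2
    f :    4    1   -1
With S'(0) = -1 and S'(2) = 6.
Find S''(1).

-4

Put M_i = S'' at the i-th knot. Here h = (1, 1) and Δ = (-3, -2), so the interior equations h_(i-1)·M_(i-1) + 2(h_(i-1)+h_i)·M_i + h_i·M_(i+1) = 6(Δ_i − Δ_(i-1)) read
  1·M_0 + 4·M_1 + 1·M_2 = 6(Δ_1 - Δ_0) = 6
Clamped end conditions give two more equations: 2h_0·M_0 + h_0·M_1 = 6(Δ_0 - S'(0)) = -12 and h_1·M_1 + 2h_1·M_2 = 6(S'(2) - Δ_1) = 48.
Solving: M_0 = -4, M_1 = -4, M_2 = 26.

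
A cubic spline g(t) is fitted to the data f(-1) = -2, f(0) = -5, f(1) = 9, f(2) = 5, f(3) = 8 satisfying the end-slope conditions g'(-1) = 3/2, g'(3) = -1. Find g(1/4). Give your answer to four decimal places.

With M_i denoting the second derivative at x_i, h_i = 1, 1, 1, 1, and Δ_i = (y_(i+1) − y_i)/h_i = -3, 14, -4, 3:
  1·M_0 + 4·M_1 + 1·M_2 = 6(Δ_1 - Δ_0) = 102
  1·M_1 + 4·M_2 + 1·M_3 = 6(Δ_2 - Δ_1) = -108
  1·M_2 + 4·M_3 + 1·M_4 = 6(Δ_3 - Δ_2) = 42
Clamped end conditions give two more equations: 2h_0·M_0 + h_0·M_1 = 6(Δ_0 - g'(-1)) = -27 and h_3·M_3 + 2h_3·M_4 = 6(g'(3) - Δ_3) = -24.
Forward elimination and back-substitution give M_0 = -2045/56, M_1 = 1289/28, M_2 = -365/8, M_3 = 797/28, M_4 = -1469/56.
On [0, 1], g(t) = -5 + 701/112·t + 1289/56·t² - 1711/112·t³.
With t = 1/4: g(1/4) = -2289/1024.

-2.2354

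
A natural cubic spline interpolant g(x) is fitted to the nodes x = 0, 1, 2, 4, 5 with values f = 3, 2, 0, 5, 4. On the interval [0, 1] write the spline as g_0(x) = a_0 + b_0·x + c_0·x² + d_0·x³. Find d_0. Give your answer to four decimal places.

-0.5410

Write m_i for g''(x_i). With h_i = 1, 1, 2, 1 and divided differences Δ_i = -1, -2, 5/2, -1, the continuity of g' gives the tridiagonal system
  1·m_0 + 4·m_1 + 1·m_2 = 6(Δ_1 - Δ_0) = -6
  1·m_1 + 6·m_2 + 2·m_3 = 6(Δ_2 - Δ_1) = 27
  2·m_2 + 6·m_3 + 1·m_4 = 6(Δ_3 - Δ_2) = -21
Natural end conditions: m_0 = m_4 = 0.
Solving: m_0 = 0, m_1 = -198/61, m_2 = 426/61, m_3 = -711/122, m_4 = 0.
On [0, 1], with g_0(x) = a_0 + b_0·x + c_0·x² + d_0·x³: c_0 = m_0/2 = 0, d_0 = (m_1 - m_0)/(6h_0) = -33/61, b_0 = Δ_0 - h_0(2m_0 + m_1)/6 = -28/61.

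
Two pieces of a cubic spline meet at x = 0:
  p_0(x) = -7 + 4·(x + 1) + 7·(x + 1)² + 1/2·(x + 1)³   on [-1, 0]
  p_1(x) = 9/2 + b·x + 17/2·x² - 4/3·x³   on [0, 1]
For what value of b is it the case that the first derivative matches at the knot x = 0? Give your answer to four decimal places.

19.5000

p_0'(x) = 4 + 14·(x + 1) + 3/2·(x + 1)², so p_0'(0) = 39/2. On the right, p_1'(0) = b, so b = 39/2.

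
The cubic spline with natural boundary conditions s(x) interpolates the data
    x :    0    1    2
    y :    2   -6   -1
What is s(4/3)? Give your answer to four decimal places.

With σ_i denoting the second derivative at x_i, h_i = 1, 1, and Δ_i = (y_(i+1) − y_i)/h_i = -8, 5:
  1·σ_0 + 4·σ_1 + 1·σ_2 = 6(Δ_1 - Δ_0) = 78
Natural end conditions: σ_0 = σ_2 = 0.
Forward elimination and back-substitution give σ_0 = 0, σ_1 = 39/2, σ_2 = 0.
On [1, 2], s(x) = -6 - 3/2·(x - 1) + 39/4·(x - 1)² - 13/4·(x - 1)³.
With (x - 1) = 1/3: s(4/3) = -299/54.

-5.5370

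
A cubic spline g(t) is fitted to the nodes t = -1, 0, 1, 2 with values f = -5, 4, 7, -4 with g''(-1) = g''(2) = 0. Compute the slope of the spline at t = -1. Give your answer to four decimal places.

Put σ_i = g'' at the i-th knot. Here h = (1, 1, 1) and Δ = (9, 3, -11), so the interior equations h_(i-1)·σ_(i-1) + 2(h_(i-1)+h_i)·σ_i + h_i·σ_(i+1) = 6(Δ_i − Δ_(i-1)) read
  1·σ_0 + 4·σ_1 + 1·σ_2 = 6(Δ_1 - Δ_0) = -36
  1·σ_1 + 4·σ_2 + 1·σ_3 = 6(Δ_2 - Δ_1) = -84
Natural end conditions: σ_0 = σ_3 = 0.
Forward elimination and back-substitution give σ_0 = 0, σ_1 = -4, σ_2 = -20, σ_3 = 0.
On [-1, 0], g'(t) = b_0 + 2c_0·(t + 1) + 3d_0·(t + 1)² with b_0 = Δ_0 - h_0(2σ_0 + σ_1)/6 = 29/3, c_0 = σ_0/2 = 0, d_0 = (σ_1 - σ_0)/(6h_0) = -2/3. So g'(-1) = 29/3.

9.6667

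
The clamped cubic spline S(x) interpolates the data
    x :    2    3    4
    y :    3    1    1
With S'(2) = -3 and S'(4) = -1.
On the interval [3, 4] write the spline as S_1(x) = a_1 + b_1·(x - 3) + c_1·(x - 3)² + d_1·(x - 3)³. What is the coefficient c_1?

2

Write m_i for S''(x_i). With h_i = 1, 1 and divided differences Δ_i = -2, 0, the continuity of S' gives the tridiagonal system
  1·m_0 + 4·m_1 + 1·m_2 = 6(Δ_1 - Δ_0) = 12
Clamped end conditions give two more equations: 2h_0·m_0 + h_0·m_1 = 6(Δ_0 - S'(2)) = 6 and h_1·m_1 + 2h_1·m_2 = 6(S'(4) - Δ_1) = -6.
Solving the tridiagonal system: m_0 = 1, m_1 = 4, m_2 = -5.
On [3, 4], with S_1(x) = a_1 + b_1·(x - 3) + c_1·(x - 3)² + d_1·(x - 3)³: c_1 = m_1/2 = 2, d_1 = (m_2 - m_1)/(6h_1) = -3/2, b_1 = Δ_1 - h_1(2m_1 + m_2)/6 = -1/2.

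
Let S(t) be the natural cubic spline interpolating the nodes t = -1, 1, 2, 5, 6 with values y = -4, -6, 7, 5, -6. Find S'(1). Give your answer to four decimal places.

9.5383

With m_i denoting the second derivative at x_i, h_i = 2, 1, 3, 1, and Δ_i = (y_(i+1) − y_i)/h_i = -1, 13, -2/3, -11:
  2·m_0 + 6·m_1 + 1·m_2 = 6(Δ_1 - Δ_0) = 84
  1·m_1 + 8·m_2 + 3·m_3 = 6(Δ_2 - Δ_1) = -82
  3·m_2 + 8·m_3 + 1·m_4 = 6(Δ_3 - Δ_2) = -62
Natural end conditions: m_0 = m_4 = 0.
Solving the tridiagonal system: m_0 = 0, m_1 = 2545/161, m_2 = -1746/161, m_3 = -593/161, m_4 = 0.
On [1, 2], S'(t) = b_1 + 2c_1·(t - 1) + 3d_1·(t - 1)² with b_1 = Δ_1 - h_1(2m_1 + m_2)/6 = 4607/483, c_1 = m_1/2 = 2545/322, d_1 = (m_2 - m_1)/(6h_1) = -613/138. So S'(1) = 4607/483.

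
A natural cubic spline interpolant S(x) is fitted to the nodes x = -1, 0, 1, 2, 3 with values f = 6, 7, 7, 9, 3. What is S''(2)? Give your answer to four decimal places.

-13.8214

Write m_i for S''(x_i). With h_i = 1, 1, 1, 1 and divided differences Δ_i = 1, 0, 2, -6, the continuity of S' gives the tridiagonal system
  1·m_0 + 4·m_1 + 1·m_2 = 6(Δ_1 - Δ_0) = -6
  1·m_1 + 4·m_2 + 1·m_3 = 6(Δ_2 - Δ_1) = 12
  1·m_2 + 4·m_3 + 1·m_4 = 6(Δ_3 - Δ_2) = -48
Natural end conditions: m_0 = m_4 = 0.
Hence m_0 = 0, m_1 = -93/28, m_2 = 51/7, m_3 = -387/28, m_4 = 0.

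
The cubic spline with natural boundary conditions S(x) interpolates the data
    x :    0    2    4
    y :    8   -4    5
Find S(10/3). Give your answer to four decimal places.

Write M_i for S''(x_i). With h_i = 2, 2 and divided differences Δ_i = -6, 9/2, the continuity of S' gives the tridiagonal system
  2·M_0 + 8·M_1 + 2·M_2 = 6(Δ_1 - Δ_0) = 63
Natural end conditions: M_0 = M_2 = 0.
Hence M_0 = 0, M_1 = 63/8, M_2 = 0.
On [2, 4], S(x) = -4 - 3/4·(x - 2) + 63/16·(x - 2)² - 21/32·(x - 2)³.
With (x - 2) = 4/3: S(10/3) = 4/9.

0.4444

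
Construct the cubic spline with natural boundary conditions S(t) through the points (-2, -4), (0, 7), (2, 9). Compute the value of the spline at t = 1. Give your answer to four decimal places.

8.8438

Let m_i = S''(x_i). Step sizes h_i = 2, 2; slopes of the chords Δ_i = (y_(i+1) - y_i)/h_i = 11/2, 1.
  2·m_0 + 8·m_1 + 2·m_2 = 6(Δ_1 - Δ_0) = -27
Natural end conditions: m_0 = m_2 = 0.
Solving: m_0 = 0, m_1 = -27/8, m_2 = 0.
On [0, 2], S(t) = 7 + 13/4·t - 27/16·t² + 9/32·t³.
With t = 1: S(1) = 283/32.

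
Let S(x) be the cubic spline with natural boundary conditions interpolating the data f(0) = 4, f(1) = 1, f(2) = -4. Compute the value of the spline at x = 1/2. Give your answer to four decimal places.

2.6875

Put M_i = S'' at the i-th knot. Here h = (1, 1) and Δ = (-3, -5), so the interior equations h_(i-1)·M_(i-1) + 2(h_(i-1)+h_i)·M_i + h_i·M_(i+1) = 6(Δ_i − Δ_(i-1)) read
  1·M_0 + 4·M_1 + 1·M_2 = 6(Δ_1 - Δ_0) = -12
Natural end conditions: M_0 = M_2 = 0.
Hence M_0 = 0, M_1 = -3, M_2 = 0.
On [0, 1], S(x) = 4 - 5/2·x + 0·x² - 1/2·x³.
With x = 1/2: S(1/2) = 43/16.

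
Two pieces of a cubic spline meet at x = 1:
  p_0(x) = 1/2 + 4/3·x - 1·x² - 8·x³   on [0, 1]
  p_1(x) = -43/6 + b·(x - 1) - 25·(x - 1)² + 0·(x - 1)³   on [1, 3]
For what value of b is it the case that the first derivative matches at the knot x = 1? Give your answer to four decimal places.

p_0'(x) = 4/3 - 2·x - 24·x², so p_0'(1) = -74/3. On the right, p_1'(1) = b, so b = -74/3.

-24.6667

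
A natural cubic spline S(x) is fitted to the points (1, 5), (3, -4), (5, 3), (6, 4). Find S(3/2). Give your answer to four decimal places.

1.6207

Let σ_i = S''(x_i). Step sizes h_i = 2, 2, 1; slopes of the chords Δ_i = (y_(i+1) - y_i)/h_i = -9/2, 7/2, 1.
  2·σ_0 + 8·σ_1 + 2·σ_2 = 6(Δ_1 - Δ_0) = 48
  2·σ_1 + 6·σ_2 + 1·σ_3 = 6(Δ_2 - Δ_1) = -15
Natural end conditions: σ_0 = σ_3 = 0.
Forward elimination and back-substitution give σ_0 = 0, σ_1 = 159/22, σ_2 = -54/11, σ_3 = 0.
On [1, 3], S(x) = 5 - 76/11·(x - 1) + 0·(x - 1)² + 53/88·(x - 1)³.
With (x - 1) = 1/2: S(3/2) = 1141/704.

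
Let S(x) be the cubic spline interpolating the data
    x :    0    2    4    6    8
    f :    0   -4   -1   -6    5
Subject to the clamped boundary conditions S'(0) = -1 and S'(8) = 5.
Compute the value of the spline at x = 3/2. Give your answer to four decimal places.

Write σ_i for S''(x_i). With h_i = 2, 2, 2, 2 and divided differences Δ_i = -2, 3/2, -5/2, 11/2, the continuity of S' gives the tridiagonal system
  2·σ_0 + 8·σ_1 + 2·σ_2 = 6(Δ_1 - Δ_0) = 21
  2·σ_1 + 8·σ_2 + 2·σ_3 = 6(Δ_2 - Δ_1) = -24
  2·σ_2 + 8·σ_3 + 2·σ_4 = 6(Δ_3 - Δ_2) = 48
Clamped end conditions give two more equations: 2h_0·σ_0 + h_0·σ_1 = 6(Δ_0 - S'(0)) = -6 and h_3·σ_3 + 2h_3·σ_4 = 6(S'(8) - Δ_3) = -3.
Hence σ_0 = -465/112, σ_1 = 297/56, σ_2 = -105/16, σ_3 = 501/56, σ_4 = -585/112.
On [0, 2], S(x) = 0 - 1·x - 465/224·x² + 353/448·x³.
With x = 3/2: S(3/2) = -12585/3584.

-3.5114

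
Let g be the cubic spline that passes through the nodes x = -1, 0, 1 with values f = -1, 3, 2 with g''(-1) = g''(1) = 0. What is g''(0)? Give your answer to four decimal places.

Put m_i = g'' at the i-th knot. Here h = (1, 1) and Δ = (4, -1), so the interior equations h_(i-1)·m_(i-1) + 2(h_(i-1)+h_i)·m_i + h_i·m_(i+1) = 6(Δ_i − Δ_(i-1)) read
  1·m_0 + 4·m_1 + 1·m_2 = 6(Δ_1 - Δ_0) = -30
Natural end conditions: m_0 = m_2 = 0.
Solving: m_0 = 0, m_1 = -15/2, m_2 = 0.

-7.5000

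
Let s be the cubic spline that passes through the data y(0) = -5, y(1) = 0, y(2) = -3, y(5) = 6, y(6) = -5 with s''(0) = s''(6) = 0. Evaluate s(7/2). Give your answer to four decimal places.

3.1875

With m_i denoting the second derivative at x_i, h_i = 1, 1, 3, 1, and Δ_i = (y_(i+1) − y_i)/h_i = 5, -3, 3, -11:
  1·m_0 + 4·m_1 + 1·m_2 = 6(Δ_1 - Δ_0) = -48
  1·m_1 + 8·m_2 + 3·m_3 = 6(Δ_2 - Δ_1) = 36
  3·m_2 + 8·m_3 + 1·m_4 = 6(Δ_3 - Δ_2) = -84
Natural end conditions: m_0 = m_4 = 0.
Solving: m_0 = 0, m_1 = -15, m_2 = 12, m_3 = -15, m_4 = 0.
On [2, 5], s(x) = -3 - 3/2·(x - 2) + 6·(x - 2)² - 3/2·(x - 2)³.
With (x - 2) = 3/2: s(7/2) = 51/16.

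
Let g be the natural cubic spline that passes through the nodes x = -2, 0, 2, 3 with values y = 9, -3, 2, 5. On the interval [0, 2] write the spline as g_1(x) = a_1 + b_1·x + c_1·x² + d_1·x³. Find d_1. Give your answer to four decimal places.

With m_i denoting the second derivative at x_i, h_i = 2, 2, 1, and Δ_i = (y_(i+1) − y_i)/h_i = -6, 5/2, 3:
  2·m_0 + 8·m_1 + 2·m_2 = 6(Δ_1 - Δ_0) = 51
  2·m_1 + 6·m_2 + 1·m_3 = 6(Δ_2 - Δ_1) = 3
Natural end conditions: m_0 = m_3 = 0.
Solving the tridiagonal system: m_0 = 0, m_1 = 75/11, m_2 = -39/22, m_3 = 0.
On [0, 2], with g_1(x) = a_1 + b_1·x + c_1·x² + d_1·x³: c_1 = m_1/2 = 75/22, d_1 = (m_2 - m_1)/(6h_1) = -63/88, b_1 = Δ_1 - h_1(2m_1 + m_2)/6 = -16/11.

-0.7159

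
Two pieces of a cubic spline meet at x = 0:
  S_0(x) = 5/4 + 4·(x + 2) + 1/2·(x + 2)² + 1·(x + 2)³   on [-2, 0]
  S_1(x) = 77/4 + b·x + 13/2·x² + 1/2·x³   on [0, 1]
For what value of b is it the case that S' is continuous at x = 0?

18

S_0'(x) = 4 + 1·(x + 2) + 3·(x + 2)², so S_0'(0) = 18. On the right, S_1'(0) = b, so b = 18.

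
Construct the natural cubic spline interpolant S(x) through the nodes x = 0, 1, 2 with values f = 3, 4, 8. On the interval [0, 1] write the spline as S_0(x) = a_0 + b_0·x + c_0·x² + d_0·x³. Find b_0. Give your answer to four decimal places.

With m_i denoting the second derivative at x_i, h_i = 1, 1, and Δ_i = (y_(i+1) − y_i)/h_i = 1, 4:
  1·m_0 + 4·m_1 + 1·m_2 = 6(Δ_1 - Δ_0) = 18
Natural end conditions: m_0 = m_2 = 0.
Solving the tridiagonal system: m_0 = 0, m_1 = 9/2, m_2 = 0.
On [0, 1], with S_0(x) = a_0 + b_0·x + c_0·x² + d_0·x³: c_0 = m_0/2 = 0, d_0 = (m_1 - m_0)/(6h_0) = 3/4, b_0 = Δ_0 - h_0(2m_0 + m_1)/6 = 1/4.

0.2500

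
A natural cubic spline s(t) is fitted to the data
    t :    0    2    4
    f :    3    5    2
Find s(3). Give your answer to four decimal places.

Put σ_i = s'' at the i-th knot. Here h = (2, 2) and Δ = (1, -3/2), so the interior equations h_(i-1)·σ_(i-1) + 2(h_(i-1)+h_i)·σ_i + h_i·σ_(i+1) = 6(Δ_i − Δ_(i-1)) read
  2·σ_0 + 8·σ_1 + 2·σ_2 = 6(Δ_1 - Δ_0) = -15
Natural end conditions: σ_0 = σ_2 = 0.
Forward elimination and back-substitution give σ_0 = 0, σ_1 = -15/8, σ_2 = 0.
On [2, 4], s(t) = 5 - 1/4·(t - 2) - 15/16·(t - 2)² + 5/32·(t - 2)³.
With (t - 2) = 1: s(3) = 127/32.

3.9688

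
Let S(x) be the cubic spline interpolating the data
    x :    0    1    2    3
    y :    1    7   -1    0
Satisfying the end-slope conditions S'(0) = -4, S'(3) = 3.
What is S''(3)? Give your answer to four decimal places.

Write M_i for S''(x_i). With h_i = 1, 1, 1 and divided differences Δ_i = 6, -8, 1, the continuity of S' gives the tridiagonal system
  1·M_0 + 4·M_1 + 1·M_2 = 6(Δ_1 - Δ_0) = -84
  1·M_1 + 4·M_2 + 1·M_3 = 6(Δ_2 - Δ_1) = 54
Clamped end conditions give two more equations: 2h_0·M_0 + h_0·M_1 = 6(Δ_0 - S'(0)) = 60 and h_2·M_2 + 2h_2·M_3 = 6(S'(3) - Δ_2) = 12.
Solving: M_0 = 748/15, M_1 = -596/15, M_2 = 376/15, M_3 = -98/15.

-6.5333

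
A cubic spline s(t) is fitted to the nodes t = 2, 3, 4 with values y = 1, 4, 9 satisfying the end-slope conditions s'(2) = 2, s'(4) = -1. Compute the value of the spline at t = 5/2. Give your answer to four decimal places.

Let M_i = s''(x_i). Step sizes h_i = 1, 1; slopes of the chords Δ_i = (y_(i+1) - y_i)/h_i = 3, 5.
  1·M_0 + 4·M_1 + 1·M_2 = 6(Δ_1 - Δ_0) = 12
Clamped end conditions give two more equations: 2h_0·M_0 + h_0·M_1 = 6(Δ_0 - s'(2)) = 6 and h_1·M_1 + 2h_1·M_2 = 6(s'(4) - Δ_1) = -36.
Solving the tridiagonal system: M_0 = -3/2, M_1 = 9, M_2 = -45/2.
On [2, 3], s(t) = 1 + 2·(t - 2) - 3/4·(t - 2)² + 7/4·(t - 2)³.
With (t - 2) = 1/2: s(5/2) = 65/32.

2.0313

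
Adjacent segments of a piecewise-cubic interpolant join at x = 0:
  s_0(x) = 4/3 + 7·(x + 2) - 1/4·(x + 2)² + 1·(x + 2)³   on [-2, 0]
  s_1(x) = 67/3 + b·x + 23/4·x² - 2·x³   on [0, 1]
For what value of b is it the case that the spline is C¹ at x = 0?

s_0'(x) = 7 - 1/2·(x + 2) + 3·(x + 2)², so s_0'(0) = 18. On the right, s_1'(0) = b, so b = 18.

18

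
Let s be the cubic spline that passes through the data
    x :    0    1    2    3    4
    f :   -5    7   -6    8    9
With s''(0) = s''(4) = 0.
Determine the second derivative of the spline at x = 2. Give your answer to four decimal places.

Put m_i = s'' at the i-th knot. Here h = (1, 1, 1, 1) and Δ = (12, -13, 14, 1), so the interior equations h_(i-1)·m_(i-1) + 2(h_(i-1)+h_i)·m_i + h_i·m_(i+1) = 6(Δ_i − Δ_(i-1)) read
  1·m_0 + 4·m_1 + 1·m_2 = 6(Δ_1 - Δ_0) = -150
  1·m_1 + 4·m_2 + 1·m_3 = 6(Δ_2 - Δ_1) = 162
  1·m_2 + 4·m_3 + 1·m_4 = 6(Δ_3 - Δ_2) = -78
Natural end conditions: m_0 = m_4 = 0.
Hence m_0 = 0, m_1 = -372/7, m_2 = 438/7, m_3 = -246/7, m_4 = 0.

62.5714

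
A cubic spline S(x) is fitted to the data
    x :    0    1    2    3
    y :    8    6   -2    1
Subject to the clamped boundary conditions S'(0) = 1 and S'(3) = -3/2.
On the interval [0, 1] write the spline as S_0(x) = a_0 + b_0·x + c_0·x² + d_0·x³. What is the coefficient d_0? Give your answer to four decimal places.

-2.3667

Put M_i = S'' at the i-th knot. Here h = (1, 1, 1) and Δ = (-2, -8, 3), so the interior equations h_(i-1)·M_(i-1) + 2(h_(i-1)+h_i)·M_i + h_i·M_(i+1) = 6(Δ_i − Δ_(i-1)) read
  1·M_0 + 4·M_1 + 1·M_2 = 6(Δ_1 - Δ_0) = -36
  1·M_1 + 4·M_2 + 1·M_3 = 6(Δ_2 - Δ_1) = 66
Clamped end conditions give two more equations: 2h_0·M_0 + h_0·M_1 = 6(Δ_0 - S'(0)) = -18 and h_2·M_2 + 2h_2·M_3 = 6(S'(3) - Δ_2) = -27.
Solving: M_0 = -19/15, M_1 = -232/15, M_2 = 407/15, M_3 = -406/15.
On [0, 1], with S_0(x) = a_0 + b_0·x + c_0·x² + d_0·x³: c_0 = M_0/2 = -19/30, d_0 = (M_1 - M_0)/(6h_0) = -71/30, b_0 = Δ_0 - h_0(2M_0 + M_1)/6 = 1.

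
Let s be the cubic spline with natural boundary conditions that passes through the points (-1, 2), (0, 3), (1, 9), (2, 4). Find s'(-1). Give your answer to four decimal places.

Write m_i for s''(x_i). With h_i = 1, 1, 1 and divided differences Δ_i = 1, 6, -5, the continuity of s' gives the tridiagonal system
  1·m_0 + 4·m_1 + 1·m_2 = 6(Δ_1 - Δ_0) = 30
  1·m_1 + 4·m_2 + 1·m_3 = 6(Δ_2 - Δ_1) = -66
Natural end conditions: m_0 = m_3 = 0.
Solving: m_0 = 0, m_1 = 62/5, m_2 = -98/5, m_3 = 0.
On [-1, 0], s'(t) = b_0 + 2c_0·(t + 1) + 3d_0·(t + 1)² with b_0 = Δ_0 - h_0(2m_0 + m_1)/6 = -16/15, c_0 = m_0/2 = 0, d_0 = (m_1 - m_0)/(6h_0) = 31/15. So s'(-1) = -16/15.

-1.0667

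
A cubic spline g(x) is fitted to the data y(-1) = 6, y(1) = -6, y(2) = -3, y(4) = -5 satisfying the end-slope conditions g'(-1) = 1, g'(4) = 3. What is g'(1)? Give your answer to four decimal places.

-0.9375

Put M_i = g'' at the i-th knot. Here h = (2, 1, 2) and Δ = (-6, 3, -1), so the interior equations h_(i-1)·M_(i-1) + 2(h_(i-1)+h_i)·M_i + h_i·M_(i+1) = 6(Δ_i − Δ_(i-1)) read
  2·M_0 + 6·M_1 + 1·M_2 = 6(Δ_1 - Δ_0) = 54
  1·M_1 + 6·M_2 + 2·M_3 = 6(Δ_2 - Δ_1) = -24
Clamped end conditions give two more equations: 2h_0·M_0 + h_0·M_1 = 6(Δ_0 - g'(-1)) = -42 and h_2·M_2 + 2h_2·M_3 = 6(g'(4) - Δ_2) = 24.
Forward elimination and back-substitution give M_0 = -305/16, M_1 = 137/8, M_2 = -85/8, M_3 = 181/16.
On [1, 2], g'(x) = b_1 + 2c_1·(x - 1) + 3d_1·(x - 1)² with b_1 = Δ_1 - h_1(2M_1 + M_2)/6 = -15/16, c_1 = M_1/2 = 137/16, d_1 = (M_2 - M_1)/(6h_1) = -37/8. So g'(1) = -15/16.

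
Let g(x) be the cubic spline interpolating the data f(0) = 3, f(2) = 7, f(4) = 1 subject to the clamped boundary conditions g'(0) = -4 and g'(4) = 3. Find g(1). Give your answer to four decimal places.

4.1250

Write m_i for g''(x_i). With h_i = 2, 2 and divided differences Δ_i = 2, -3, the continuity of g' gives the tridiagonal system
  2·m_0 + 8·m_1 + 2·m_2 = 6(Δ_1 - Δ_0) = -30
Clamped end conditions give two more equations: 2h_0·m_0 + h_0·m_1 = 6(Δ_0 - g'(0)) = 36 and h_1·m_1 + 2h_1·m_2 = 6(g'(4) - Δ_1) = 36.
Solving the tridiagonal system: m_0 = 29/2, m_1 = -11, m_2 = 29/2.
On [0, 2], g(x) = 3 - 4·x + 29/4·x² - 17/8·x³.
With x = 1: g(1) = 33/8.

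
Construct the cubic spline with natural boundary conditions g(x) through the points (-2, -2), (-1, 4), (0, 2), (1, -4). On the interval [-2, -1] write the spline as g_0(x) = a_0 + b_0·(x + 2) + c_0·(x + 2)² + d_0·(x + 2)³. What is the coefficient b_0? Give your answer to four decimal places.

7.8667

Write m_i for g''(x_i). With h_i = 1, 1, 1 and divided differences Δ_i = 6, -2, -6, the continuity of g' gives the tridiagonal system
  1·m_0 + 4·m_1 + 1·m_2 = 6(Δ_1 - Δ_0) = -48
  1·m_1 + 4·m_2 + 1·m_3 = 6(Δ_2 - Δ_1) = -24
Natural end conditions: m_0 = m_3 = 0.
Hence m_0 = 0, m_1 = -56/5, m_2 = -16/5, m_3 = 0.
On [-2, -1], with g_0(x) = a_0 + b_0·(x + 2) + c_0·(x + 2)² + d_0·(x + 2)³: c_0 = m_0/2 = 0, d_0 = (m_1 - m_0)/(6h_0) = -28/15, b_0 = Δ_0 - h_0(2m_0 + m_1)/6 = 118/15.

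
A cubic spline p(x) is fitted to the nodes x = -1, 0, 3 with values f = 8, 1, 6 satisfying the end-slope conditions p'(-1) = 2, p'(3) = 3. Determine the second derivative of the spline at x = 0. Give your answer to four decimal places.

12.5000

Let M_i = p''(x_i). Step sizes h_i = 1, 3; slopes of the chords Δ_i = (y_(i+1) - y_i)/h_i = -7, 5/3.
  1·M_0 + 8·M_1 + 3·M_2 = 6(Δ_1 - Δ_0) = 52
Clamped end conditions give two more equations: 2h_0·M_0 + h_0·M_1 = 6(Δ_0 - p'(-1)) = -54 and h_1·M_1 + 2h_1·M_2 = 6(p'(3) - Δ_1) = 8.
Solving the tridiagonal system: M_0 = -133/4, M_1 = 25/2, M_2 = -59/12.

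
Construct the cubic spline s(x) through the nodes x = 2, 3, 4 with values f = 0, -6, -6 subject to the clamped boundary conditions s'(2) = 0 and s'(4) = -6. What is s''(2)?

-30

Let m_i = s''(x_i). Step sizes h_i = 1, 1; slopes of the chords Δ_i = (y_(i+1) - y_i)/h_i = -6, 0.
  1·m_0 + 4·m_1 + 1·m_2 = 6(Δ_1 - Δ_0) = 36
Clamped end conditions give two more equations: 2h_0·m_0 + h_0·m_1 = 6(Δ_0 - s'(2)) = -36 and h_1·m_1 + 2h_1·m_2 = 6(s'(4) - Δ_1) = -36.
Forward elimination and back-substitution give m_0 = -30, m_1 = 24, m_2 = -30.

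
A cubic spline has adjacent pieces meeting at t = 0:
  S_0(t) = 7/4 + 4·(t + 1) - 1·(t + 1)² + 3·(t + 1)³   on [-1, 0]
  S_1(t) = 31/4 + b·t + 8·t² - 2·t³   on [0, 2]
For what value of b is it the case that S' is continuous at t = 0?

11

S_0'(t) = 4 - 2·(t + 1) + 9·(t + 1)², so S_0'(0) = 11. On the right, S_1'(0) = b, so b = 11.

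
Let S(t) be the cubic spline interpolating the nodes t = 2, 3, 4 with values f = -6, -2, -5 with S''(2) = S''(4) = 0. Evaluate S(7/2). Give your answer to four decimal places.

-2.8438

With M_i denoting the second derivative at x_i, h_i = 1, 1, and Δ_i = (y_(i+1) − y_i)/h_i = 4, -3:
  1·M_0 + 4·M_1 + 1·M_2 = 6(Δ_1 - Δ_0) = -42
Natural end conditions: M_0 = M_2 = 0.
Solving: M_0 = 0, M_1 = -21/2, M_2 = 0.
On [3, 4], S(t) = -2 + 1/2·(t - 3) - 21/4·(t - 3)² + 7/4·(t - 3)³.
With (t - 3) = 1/2: S(7/2) = -91/32.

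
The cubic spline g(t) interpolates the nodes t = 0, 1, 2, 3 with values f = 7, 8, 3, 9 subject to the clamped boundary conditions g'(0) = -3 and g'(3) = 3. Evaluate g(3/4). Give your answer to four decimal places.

Let σ_i = g''(x_i). Step sizes h_i = 1, 1, 1; slopes of the chords Δ_i = (y_(i+1) - y_i)/h_i = 1, -5, 6.
  1·σ_0 + 4·σ_1 + 1·σ_2 = 6(Δ_1 - Δ_0) = -36
  1·σ_1 + 4·σ_2 + 1·σ_3 = 6(Δ_2 - Δ_1) = 66
Clamped end conditions give two more equations: 2h_0·σ_0 + h_0·σ_1 = 6(Δ_0 - g'(0)) = 24 and h_2·σ_2 + 2h_2·σ_3 = 6(g'(3) - Δ_2) = -18.
Solving the tridiagonal system: σ_0 = 114/5, σ_1 = -108/5, σ_2 = 138/5, σ_3 = -114/5.
On [0, 1], g(t) = 7 - 3·t + 57/5·t² - 37/5·t³.
With t = 3/4: g(3/4) = 2573/320.

8.0406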